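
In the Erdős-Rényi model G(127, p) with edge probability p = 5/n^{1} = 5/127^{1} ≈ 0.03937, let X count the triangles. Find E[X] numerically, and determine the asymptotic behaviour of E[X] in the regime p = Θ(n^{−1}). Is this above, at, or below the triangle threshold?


Number of potential triangles: C(127, 3) = 333375.
Each occurs with probability p³ ≈ (0.03937)³ ≈ 6.1023744e-05.
By linearity: E[X] = C(127, 3)·p³ ≈ 333375 · 6.1023744e-05 ≈ 20.34379.
Here α = 1, so p = 5/n is exactly at the triangle threshold p ~ 1/n. Asymptotically E[X] → c³/6 = 5³/6 = 125/6 ≈ 20.83333, a bounded constant. In this regime the triangle count is asymptotically Poisson(c³/6).

E[X] ≈ 20.34379; in regime p = Θ(1/n^{1}) E[X] stays bounded (at the triangle threshold p ~ 1/n).


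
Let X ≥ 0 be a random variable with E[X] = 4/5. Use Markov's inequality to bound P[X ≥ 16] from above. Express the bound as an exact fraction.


μ = E[X] = 4/5, a = 16.
Markov: P[X ≥ 16] ≤ μ/a = (4/5)/16 = 1/20.
Numerically: ≈ 0.050000.
(Since a = 16 > μ = 0.800000, the bound 1/20 is < 1 and informative.)

P[X ≥ 16] ≤ 1/20 ≈ 0.050000.


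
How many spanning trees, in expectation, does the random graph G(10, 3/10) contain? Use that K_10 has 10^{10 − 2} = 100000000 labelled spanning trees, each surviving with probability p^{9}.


K_10 has 10^{10 − 2} = 100000000 labelled spanning trees.
For each such spanning tree H, let X_H = 1 if all 9 edges of H are present in G. Then P[X_H = 1] = p^{9} = (3/10)^{9} = 19683/1000000000.
Summing the indicators: E[X] = Σ_H E[X_H] = 100000000 · p^{9} = 100000000 · 19683/1000000000 = 19683/10.
Numerically: E[X] ≈ 1968.3.

E[X] = 100000000 · (3/10)^{9} = 19683/10 ≈ 1968.3.


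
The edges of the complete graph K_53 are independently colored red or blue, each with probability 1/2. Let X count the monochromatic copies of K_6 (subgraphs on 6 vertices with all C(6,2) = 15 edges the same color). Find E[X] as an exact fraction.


Let X = Σ_S X_S over the C(53, 6) = 22957480 subsets S of size 6, where X_S = 1 if the K_6 on S is monochromatic.
For a fixed S, the K_6 on S has C(6, 2) = 15 edges. P[all 15 edges red] = (1/2)^15, and likewise for blue, so P[monochromatic] = 2·(1/2)^15 = 2^{1 − 15} = 1/16384.
By linearity: E[X] = C(53, 6) · 2^{1 − 15} = 22957480 · 1/16384 = 2869685/2048.
Numerically: E[X] ≈ 1401.213379.

E[X] = C(53,6)·2^(1−C(6,2)) = 2869685/2048 ≈ 1401.213379.


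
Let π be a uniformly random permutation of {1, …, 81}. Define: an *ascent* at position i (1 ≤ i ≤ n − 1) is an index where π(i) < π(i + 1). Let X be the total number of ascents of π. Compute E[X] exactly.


Write X = Σ X_I over i = 1, …, 80, with X_I the indicator of one ascent.
There are 80 indicators.
For each fixed i, the pair (π(i), π(i+1)) is a uniformly random ordered pair of distinct values from {1, …, 81}; by symmetry P[π(i) < π(i+1)] = 1/2.
By linearity: E[X] = 80 · (1/2) = (81 − 1) · (1/2) = 40 ≈ 40.000000.

E[X] = 40 = 40.000000.


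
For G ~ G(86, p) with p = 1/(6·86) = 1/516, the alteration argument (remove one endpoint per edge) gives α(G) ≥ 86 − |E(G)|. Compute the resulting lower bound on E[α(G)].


E[|E(G)|] = C(86, 2)·p = 3655 · (1/516) = 85/12.
E[α(G)] ≥ n − E[|E(G)|] = 86 − 85/12 = 947/12.
Numerically: ≈ 78.916667.
(This is only a lower bound; the true E[α(G)] may be larger.)

E[α(G)] ≥ 947/12 ≈ 78.916667.


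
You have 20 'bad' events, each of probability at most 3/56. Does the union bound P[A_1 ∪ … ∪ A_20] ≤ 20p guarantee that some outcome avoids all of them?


Union bound: P[∪_{i=1}^{20} A_i] ≤ Σ_i P[A_i] ≤ 20·p = 20·(3/56) = 15/14.
Numerically: 15/14 ≈ 1.0714.
Is 15/14 < 1? NO.
Since the bound 15/14 is ≥ 1, the union bound is uninformative here; it does NOT by itself certify existence.

20·p = 15/14 ≈ 1.0714; existence NOT certified by the union bound.


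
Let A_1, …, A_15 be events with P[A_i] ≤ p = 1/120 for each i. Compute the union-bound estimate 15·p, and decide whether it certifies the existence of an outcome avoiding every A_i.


Union bound: P[∪_{i=1}^{15} A_i] ≤ Σ_i P[A_i] ≤ 15·p = 15·(1/120) = 1/8.
Numerically: 1/8 ≈ 0.125000.
Is 1/8 < 1? YES.
Since P[∪ A_i] ≤ 1/8 < 1, the complement has P[∩ A_i^c] ≥ 1 − 1/8 = 7/8 > 0, so some outcome avoids every A_i.

15·p = 1/8 ≈ 0.125000; existence CERTIFIED by the union bound.


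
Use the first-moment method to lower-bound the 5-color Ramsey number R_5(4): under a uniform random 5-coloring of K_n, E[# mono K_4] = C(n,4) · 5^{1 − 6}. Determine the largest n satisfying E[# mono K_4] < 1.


We need C(n, 4) · 5^{1 − 6} < 1, i.e. C(n, 4) < 5^{6 − 1} = 3125.
Check values of n near the boundary:
  n = 12: C(12, 4) = 495; 495 < 3125? YES
  n = 13: C(13, 4) = 715; 715 < 3125? YES
  n = 14: C(14, 4) = 1001; 1001 < 3125? YES
  n = 15: C(15, 4) = 1365; 1365 < 3125? YES
  n = 16: C(16, 4) = 1820; 1820 < 3125? YES
  n = 17: C(17, 4) = 2380; 2380 < 3125? YES
  n = 18: C(18, 4) = 3060; 3060 < 3125? YES
  n = 19: C(19, 4) = 3876; 3876 < 3125? NO
The largest n with C(n, 4) < 3125 is n = 18 (where E[X] = 612/625 ≈ 0.979200). Hence R_5(4) > 18, i.e. R_5(4) ≥ 19.

Largest n = 18; hence R_5(4) > 18.


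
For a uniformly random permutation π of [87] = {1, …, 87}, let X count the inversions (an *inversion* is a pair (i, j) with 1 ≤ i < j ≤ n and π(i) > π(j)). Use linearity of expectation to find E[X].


Write X = Σ X_I over the C(87, 2) = 3741 pairs i < j, with X_I the indicator of one inversion.
There are 3741 indicators.
For each fixed pair i < j, the values π(i) and π(j) are two distinct elements of {1, …, 87} in uniformly random order; by symmetry P[π(i) > π(j)] = 1/2.
By linearity: E[X] = 3741 · (1/2) = C(87, 2) · (1/2) = 3741/2 = 3741/2 ≈ 1870.5000.

E[X] = 3741/2 = 1870.5000.


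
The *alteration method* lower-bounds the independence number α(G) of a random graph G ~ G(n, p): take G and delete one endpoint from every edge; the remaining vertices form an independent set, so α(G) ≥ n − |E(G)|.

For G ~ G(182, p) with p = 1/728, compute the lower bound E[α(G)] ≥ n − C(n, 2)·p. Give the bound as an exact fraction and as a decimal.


E[|E(G)|] = C(182, 2)·p = 16471 · (1/728) = 181/8.
E[α(G)] ≥ n − E[|E(G)|] = 182 − 181/8 = 1275/8.
Numerically: ≈ 159.375000.
(This is only a lower bound; the true E[α(G)] may be larger.)

E[α(G)] ≥ 1275/8 ≈ 159.375000.


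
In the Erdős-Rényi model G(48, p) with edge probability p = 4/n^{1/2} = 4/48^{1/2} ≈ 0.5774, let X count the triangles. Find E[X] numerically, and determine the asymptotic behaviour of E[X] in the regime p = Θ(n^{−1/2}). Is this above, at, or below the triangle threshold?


Number of potential triangles: C(48, 3) = 17296.
Each occurs with probability p³ ≈ (0.5774)³ ≈ 1.924501e-01.
By linearity: E[X] = C(48, 3)·p³ ≈ 17296 · 1.924501e-01 ≈ 3328.6168.
Since α = 1/2 < 1, p = c/n^{1/2} ≫ 1/n is above the triangle threshold p ~ 1/n. Asymptotically E[X] ~ (c³/6)·n^{3(1−α)} = (4³/6)·n^{1.5} → ∞; triangles are abundant w.h.p.

E[X] ≈ 3328.6168; in regime p = Θ(1/n^{1/2}) E[X] diverges (above the triangle threshold p ~ 1/n).


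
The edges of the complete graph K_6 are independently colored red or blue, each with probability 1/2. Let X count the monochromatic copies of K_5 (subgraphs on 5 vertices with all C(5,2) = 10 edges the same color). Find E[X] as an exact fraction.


Let X = Σ_S X_S over the C(6, 5) = 6 subsets S of size 5, where X_S = 1 if the K_5 on S is monochromatic.
For a fixed S, the K_5 on S has C(5, 2) = 10 edges. P[all 10 edges red] = (1/2)^10, and likewise for blue, so P[monochromatic] = 2·(1/2)^10 = 2^{1 − 10} = 1/512.
By linearity: E[X] = C(6, 5) · 2^{1 − 10} = 6 · 1/512 = 3/256.
Numerically: E[X] ≈ 0.012.

E[X] = C(6,5)·2^(1−C(5,2)) = 3/256 ≈ 0.012.


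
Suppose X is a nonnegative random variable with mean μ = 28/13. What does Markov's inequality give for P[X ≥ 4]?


μ = E[X] = 28/13, a = 4.
Markov: P[X ≥ 4] ≤ μ/a = (28/13)/4 = 7/13.
Numerically: ≈ 0.53846.
(Since a = 4 > μ = 2.15385, the bound 7/13 is < 1 and informative.)

P[X ≥ 4] ≤ 7/13 ≈ 0.53846.


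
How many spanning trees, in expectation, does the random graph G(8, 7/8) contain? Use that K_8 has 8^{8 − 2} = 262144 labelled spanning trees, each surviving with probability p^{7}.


K_8 has 8^{8 − 2} = 262144 labelled spanning trees.
For each such spanning tree H, let X_H = 1 if all 7 edges of H are present in G. Then P[X_H = 1] = p^{7} = (7/8)^{7} = 823543/2097152.
Summing the indicators: E[X] = Σ_H E[X_H] = 262144 · p^{7} = 262144 · 823543/2097152 = 823543/8.
Numerically: E[X] ≈ 102943.

E[X] = 262144 · (7/8)^{7} = 823543/8 ≈ 102943.


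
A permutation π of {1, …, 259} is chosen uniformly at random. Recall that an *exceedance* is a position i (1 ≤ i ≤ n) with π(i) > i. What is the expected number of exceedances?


Write X = Σ_{i=1}^{259} X_i, where X_i = 1_{π(i) > i}.
For each fixed i, π(i) is uniform over {1, …, 259} (marginal of a uniform permutation), so P[π(i) > i] = (n − i)/n. Summing: Σ_{i=1}^{259} (n − i)/n = (0 + 1 + … + 258)/259 = 259(259 − 1)/(2·259) = (259 − 1)/2.
Hence E[X] = Σ_{i=1}^{259} (259 − i)/259 = 129 ≈ 129.0000.

E[X] = 129 = 129.0000.


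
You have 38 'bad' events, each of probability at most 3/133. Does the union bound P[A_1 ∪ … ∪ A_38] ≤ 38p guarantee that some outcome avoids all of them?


Union bound: P[∪_{i=1}^{38} A_i] ≤ Σ_i P[A_i] ≤ 38·p = 38·(3/133) = 6/7.
Numerically: 6/7 ≈ 0.8571.
Is 6/7 < 1? YES.
Since P[∪ A_i] ≤ 6/7 < 1, the complement has P[∩ A_i^c] ≥ 1 − 6/7 = 1/7 > 0, so some outcome avoids every A_i.

38·p = 6/7 ≈ 0.8571; existence CERTIFIED by the union bound.


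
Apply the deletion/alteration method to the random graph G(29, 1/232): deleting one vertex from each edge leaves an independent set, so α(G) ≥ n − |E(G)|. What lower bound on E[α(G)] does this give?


E[|E(G)|] = C(29, 2)·p = 406 · (1/232) = 7/4.
E[α(G)] ≥ n − E[|E(G)|] = 29 − 7/4 = 109/4.
Numerically: ≈ 27.250.
(This is only a lower bound; the true E[α(G)] may be larger.)

E[α(G)] ≥ 109/4 ≈ 27.250.


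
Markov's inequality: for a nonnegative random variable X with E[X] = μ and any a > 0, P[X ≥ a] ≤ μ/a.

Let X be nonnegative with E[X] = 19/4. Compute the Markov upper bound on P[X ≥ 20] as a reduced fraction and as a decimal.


μ = E[X] = 19/4, a = 20.
Markov: P[X ≥ 20] ≤ μ/a = (19/4)/20 = 19/80.
Numerically: ≈ 0.2375.
(Since a = 20 > μ = 4.7500, the bound 19/80 is < 1 and informative.)

P[X ≥ 20] ≤ 19/80 ≈ 0.2375.


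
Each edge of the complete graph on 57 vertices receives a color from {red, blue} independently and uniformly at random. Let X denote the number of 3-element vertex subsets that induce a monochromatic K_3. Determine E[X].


Let X = Σ_S X_S over the C(57, 3) = 29260 subsets S of size 3, where X_S = 1 if the K_3 on S is monochromatic.
For a fixed S, the K_3 on S has C(3, 2) = 3 edges. P[all 3 edges red] = (1/2)^3, and likewise for blue, so P[monochromatic] = 2·(1/2)^3 = 2^{1 − 3} = 1/4.
By linearity: E[X] = C(57, 3) · 2^{1 − 3} = 29260 · 1/4 = 7315.
Numerically: E[X] ≈ 7315.0000.

E[X] = C(57,3)·2^(1−C(3,2)) = 7315 ≈ 7315.0000.


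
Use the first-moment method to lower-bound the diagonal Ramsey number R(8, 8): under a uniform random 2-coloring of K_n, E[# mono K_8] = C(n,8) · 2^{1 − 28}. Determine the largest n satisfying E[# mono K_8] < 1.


We need C(n, 8) · 2^{1 − 28} < 1, i.e. C(n, 8) < 2^{28 − 1} = 134217728.
Check values of n near the boundary:
  n = 36: C(36, 8) = 30260340; 30260340 < 134217728? YES
  n = 37: C(37, 8) = 38608020; 38608020 < 134217728? YES
  n = 38: C(38, 8) = 48903492; 48903492 < 134217728? YES
  n = 39: C(39, 8) = 61523748; 61523748 < 134217728? YES
  n = 40: C(40, 8) = 76904685; 76904685 < 134217728? YES
  n = 41: C(41, 8) = 95548245; 95548245 < 134217728? YES
  n = 42: C(42, 8) = 118030185; 118030185 < 134217728? YES
  n = 43: C(43, 8) = 145008513; 145008513 < 134217728? NO
  n = 44: C(44, 8) = 177232627; 177232627 < 134217728? NO
The largest n with C(n, 8) < 134217728 is n = 42 (where E[X] = 118030185/134217728 ≈ 0.879). Hence R(8, 8) > 42, i.e. R(8, 8) ≥ 43.

Largest n = 42; hence R(8, 8) > 42.


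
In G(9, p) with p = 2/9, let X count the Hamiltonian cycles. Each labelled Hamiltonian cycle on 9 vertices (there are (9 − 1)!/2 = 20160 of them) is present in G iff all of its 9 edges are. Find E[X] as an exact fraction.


K_9 has (9 − 1)!/2 = 20160 labelled Hamiltonian cycles.
For each such Hamiltonian cycle H, let X_H = 1 if all 9 edges of H are present in G. Then P[X_H = 1] = p^{9} = (2/9)^{9} = 512/387420489.
By linearity of expectation: E[X] = Σ_H E[X_H] = 20160 · p^{9} = 20160 · 512/387420489 = 1146880/43046721.
Numerically: E[X] ≈ 0.02664.

E[X] = 20160 · (2/9)^{9} = 1146880/43046721 ≈ 0.02664.


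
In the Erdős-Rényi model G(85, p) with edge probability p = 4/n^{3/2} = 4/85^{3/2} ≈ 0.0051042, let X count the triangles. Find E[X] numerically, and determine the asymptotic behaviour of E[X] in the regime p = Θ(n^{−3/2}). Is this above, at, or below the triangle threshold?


Number of potential triangles: C(85, 3) = 98770.
Each occurs with probability p³ ≈ (0.0051042)³ ≈ 1.3298260e-07.
By linearity: E[X] = C(85, 3)·p³ ≈ 98770 · 1.3298260e-07 ≈ 0.01313.
Since α = 3/2 > 1, p = c/n^{3/2} = o(1/n) is below the triangle threshold p ~ 1/n. Asymptotically E[X] ~ (c³/6)·n^{3(1−α)} = (4³/6)·n^{-1.5} → 0, so by Markov's inequality G has no triangles w.h.p.

E[X] ≈ 0.01313; in regime p = Θ(1/n^{3/2}) E[X] tends to 0 (below the triangle threshold p ~ 1/n).


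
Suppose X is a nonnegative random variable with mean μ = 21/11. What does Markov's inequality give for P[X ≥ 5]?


μ = E[X] = 21/11, a = 5.
Markov: P[X ≥ 5] ≤ μ/a = (21/11)/5 = 21/55.
Numerically: ≈ 0.38182.
(Since a = 5 > μ = 1.90909, the bound 21/55 is < 1 and informative.)

P[X ≥ 5] ≤ 21/55 ≈ 0.38182.


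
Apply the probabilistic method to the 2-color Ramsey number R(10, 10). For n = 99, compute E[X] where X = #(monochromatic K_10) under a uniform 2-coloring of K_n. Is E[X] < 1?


E[X] = C(99, 10) · 2^{1 − 45} = 15579278510796 · 2^{−44} = 15579278510796/17592186044416.
As a reduced fraction: E[X] = 3894819627699/4398046511104 ≈ 0.88558.
Is E[X] < 1? YES.
Since E[X] < 1, there exists a 2-coloring of K_{99} with no monochromatic K_10; hence R(10, 10) > 99.

E[X] = 3894819627699/4398046511104 ≈ 0.88558; E[X] < 1, so R(10, 10) > 99.


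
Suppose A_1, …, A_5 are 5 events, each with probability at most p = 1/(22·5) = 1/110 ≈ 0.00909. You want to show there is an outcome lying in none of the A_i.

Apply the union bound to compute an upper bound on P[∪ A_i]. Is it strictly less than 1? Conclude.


Union bound: P[∪_{i=1}^{5} A_i] ≤ Σ_i P[A_i] ≤ 5·p = 5·(1/110) = 1/22.
Numerically: 1/22 ≈ 0.04545.
Is 1/22 < 1? YES.
Since P[∪ A_i] ≤ 1/22 < 1, the complement has P[∩ A_i^c] ≥ 1 − 1/22 = 21/22 > 0, so some outcome avoids every A_i.

5·p = 1/22 ≈ 0.04545; existence CERTIFIED by the union bound.


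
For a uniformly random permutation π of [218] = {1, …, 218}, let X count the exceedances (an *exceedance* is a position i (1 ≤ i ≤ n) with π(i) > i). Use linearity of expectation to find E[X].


Write X = Σ_{i=1}^{218} X_i, where X_i = 1_{π(i) > i}.
For each fixed i, π(i) is uniform over {1, …, 218} (marginal of a uniform permutation), so P[π(i) > i] = (n − i)/n. Summing: Σ_{i=1}^{218} (n − i)/n = (0 + 1 + … + 217)/218 = 218(218 − 1)/(2·218) = (218 − 1)/2.
Hence E[X] = Σ_{i=1}^{218} (218 − i)/218 = 217/2 ≈ 108.500000.

E[X] = 217/2 = 108.500000.


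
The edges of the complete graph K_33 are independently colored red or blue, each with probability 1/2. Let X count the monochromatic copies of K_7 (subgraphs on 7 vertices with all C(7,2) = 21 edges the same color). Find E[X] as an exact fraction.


Let X = Σ_S X_S over the C(33, 7) = 4272048 subsets S of size 7, where X_S = 1 if the K_7 on S is monochromatic.
For a fixed S, the K_7 on S has C(7, 2) = 21 edges. P[all 21 edges red] = (1/2)^21, and likewise for blue, so P[monochromatic] = 2·(1/2)^21 = 2^{1 − 21} = 1/1048576.
Summing: E[X] = C(33, 7) · 2^{1 − 21} = 4272048 · 1/1048576 = 267003/65536.
Numerically: E[X] ≈ 4.074142.

E[X] = C(33,7)·2^(1−C(7,2)) = 267003/65536 ≈ 4.074142.


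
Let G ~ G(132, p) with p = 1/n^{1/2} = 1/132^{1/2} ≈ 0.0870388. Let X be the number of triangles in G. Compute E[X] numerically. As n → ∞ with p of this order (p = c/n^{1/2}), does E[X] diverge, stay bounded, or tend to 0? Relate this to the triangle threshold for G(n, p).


Number of potential triangles: C(132, 3) = 374660.
Each occurs with probability p³ ≈ (0.0870388)³ ≈ 6.59385060e-04.
By linearity: E[X] = C(132, 3)·p³ ≈ 374660 · 6.59385060e-04 ≈ 247.045207.
Since α = 1/2 < 1, p = c/n^{1/2} ≫ 1/n is above the triangle threshold p ~ 1/n. Asymptotically E[X] ~ (c³/6)·n^{3(1−α)} = (1³/6)·n^{1.5} → ∞; triangles are abundant w.h.p.

E[X] ≈ 247.045207; in regime p = Θ(1/n^{1/2}) E[X] diverges (above the triangle threshold p ~ 1/n).


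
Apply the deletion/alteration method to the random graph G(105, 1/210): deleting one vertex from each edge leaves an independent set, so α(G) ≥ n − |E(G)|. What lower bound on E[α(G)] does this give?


E[|E(G)|] = C(105, 2)·p = 5460 · (1/210) = 26.
E[α(G)] ≥ n − E[|E(G)|] = 105 − 26 = 79.
Numerically: ≈ 79.0000.
(This is only a lower bound; the true E[α(G)] may be larger.)

E[α(G)] ≥ 79 ≈ 79.0000.


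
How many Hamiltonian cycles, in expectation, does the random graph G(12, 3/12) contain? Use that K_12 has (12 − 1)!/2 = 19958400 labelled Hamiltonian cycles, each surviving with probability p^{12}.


K_12 has (12 − 1)!/2 = 19958400 labelled Hamiltonian cycles.
For each such Hamiltonian cycle H, let X_H = 1 if all 12 edges of H are present in G. Then P[X_H = 1] = p^{12} = (1/4)^{12} = 1/16777216.
By linearity: E[X] = Σ_H E[X_H] = 19958400 · p^{12} = 19958400 · 1/16777216 = 155925/131072.
Numerically: E[X] ≈ 1.18961.

E[X] = 19958400 · (1/4)^{12} = 155925/131072 ≈ 1.18961.


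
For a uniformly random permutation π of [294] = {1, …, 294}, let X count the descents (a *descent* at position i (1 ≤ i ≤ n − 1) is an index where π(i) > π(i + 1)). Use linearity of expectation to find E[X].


Write X = Σ X_I over i = 1, …, 293, with X_I the indicator of one descent.
There are 293 indicators.
For each fixed i, the pair (π(i), π(i+1)) is a uniformly random ordered pair of distinct values from {1, …, 294}; by symmetry P[π(i) > π(i+1)] = 1/2.
By linearity: E[X] = 293 · (1/2) = (294 − 1) · (1/2) = 293/2 ≈ 146.5000.

E[X] = 293/2 = 146.5000.


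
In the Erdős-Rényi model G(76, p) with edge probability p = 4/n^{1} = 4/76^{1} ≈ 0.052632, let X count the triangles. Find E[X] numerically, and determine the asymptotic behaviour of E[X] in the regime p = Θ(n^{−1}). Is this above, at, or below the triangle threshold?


Number of potential triangles: C(76, 3) = 70300.
Each occurs with probability p³ ≈ (0.052632)³ ≈ 1.4579385e-04.
By linearity: E[X] = C(76, 3)·p³ ≈ 70300 · 1.4579385e-04 ≈ 10.24931.
Here α = 1, so p = 4/n is exactly at the triangle threshold p ~ 1/n. Asymptotically E[X] → c³/6 = 4³/6 = 32/3 ≈ 10.66667, a bounded constant. In this regime the triangle count is asymptotically Poisson(c³/6).

E[X] ≈ 10.24931; in regime p = Θ(1/n^{1}) E[X] stays bounded (at the triangle threshold p ~ 1/n).


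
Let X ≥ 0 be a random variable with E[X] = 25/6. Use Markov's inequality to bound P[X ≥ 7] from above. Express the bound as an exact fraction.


μ = E[X] = 25/6, a = 7.
Markov: P[X ≥ 7] ≤ μ/a = (25/6)/7 = 25/42.
Numerically: ≈ 0.595.
(Since a = 7 > μ = 4.167, the bound 25/42 is < 1 and informative.)

P[X ≥ 7] ≤ 25/42 ≈ 0.595.


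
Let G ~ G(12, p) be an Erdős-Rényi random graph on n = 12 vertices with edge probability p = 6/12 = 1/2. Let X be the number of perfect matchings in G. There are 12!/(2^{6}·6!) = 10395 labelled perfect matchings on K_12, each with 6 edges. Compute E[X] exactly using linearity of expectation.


K_12 has 12!/(2^{6}·6!) = 10395 labelled perfect matchings.
For each such perfect matching H, let X_H = 1 if all 6 edges of H are present in G. Then P[X_H = 1] = p^{6} = (1/2)^{6} = 1/64.
By linearity of expectation: E[X] = Σ_H E[X_H] = 10395 · p^{6} = 10395 · 1/64 = 10395/64.
Numerically: E[X] ≈ 162.4.

E[X] = 10395 · (1/2)^{6} = 10395/64 ≈ 162.4.


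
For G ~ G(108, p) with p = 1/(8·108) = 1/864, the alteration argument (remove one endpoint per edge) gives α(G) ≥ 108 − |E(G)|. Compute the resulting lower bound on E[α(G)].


E[|E(G)|] = C(108, 2)·p = 5778 · (1/864) = 107/16.
E[α(G)] ≥ n − E[|E(G)|] = 108 − 107/16 = 1621/16.
Numerically: ≈ 101.312500.
(This is only a lower bound; the true E[α(G)] may be larger.)

E[α(G)] ≥ 1621/16 ≈ 101.312500.


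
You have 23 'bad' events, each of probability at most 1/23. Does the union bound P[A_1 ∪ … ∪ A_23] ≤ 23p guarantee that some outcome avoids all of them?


Union bound: P[∪_{i=1}^{23} A_i] ≤ Σ_i P[A_i] ≤ 23·p = 23·(1/23) = 1.
Numerically: 1 ≈ 1.000000.
Is 1 < 1? NO.
Since the bound 1 is ≥ 1, the union bound is uninformative here; it does NOT by itself certify existence.

23·p = 1 ≈ 1.000000; existence NOT certified by the union bound.


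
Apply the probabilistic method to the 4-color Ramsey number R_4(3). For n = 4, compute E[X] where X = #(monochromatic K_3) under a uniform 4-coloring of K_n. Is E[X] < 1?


E[X] = C(4, 3) · 4^{1 − 3} = 4 · 4^{−2} = 4/16.
As a reduced fraction: E[X] = 1/4 ≈ 0.25000.
Is E[X] < 1? YES.
Since E[X] < 1, there exists a 4-coloring of K_{4} with no monochromatic K_3; hence R_4(3) > 4.

E[X] = 1/4 ≈ 0.25000; E[X] < 1, so R_4(3) > 4.


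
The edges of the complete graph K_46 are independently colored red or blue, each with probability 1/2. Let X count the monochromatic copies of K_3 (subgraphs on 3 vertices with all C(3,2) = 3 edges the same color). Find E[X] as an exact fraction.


Let X = Σ_S X_S over the C(46, 3) = 15180 subsets S of size 3, where X_S = 1 if the K_3 on S is monochromatic.
For a fixed S, the K_3 on S has C(3, 2) = 3 edges. P[all 3 edges red] = (1/2)^3, and likewise for blue, so P[monochromatic] = 2·(1/2)^3 = 2^{1 − 3} = 1/4.
By linearity of expectation: E[X] = C(46, 3) · 2^{1 − 3} = 15180 · 1/4 = 3795.
Numerically: E[X] ≈ 3795.000.

E[X] = C(46,3)·2^(1−C(3,2)) = 3795 ≈ 3795.000.


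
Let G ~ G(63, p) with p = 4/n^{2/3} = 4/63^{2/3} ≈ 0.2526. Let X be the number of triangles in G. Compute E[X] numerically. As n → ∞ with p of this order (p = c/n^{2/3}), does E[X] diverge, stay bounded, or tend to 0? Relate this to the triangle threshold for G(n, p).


Number of potential triangles: C(63, 3) = 39711.
Each occurs with probability p³ ≈ (0.2526)³ ≈ 1.612497e-02.
By linearity: E[X] = C(63, 3)·p³ ≈ 39711 · 1.612497e-02 ≈ 640.3386.
Since α = 2/3 < 1, p = c/n^{2/3} ≫ 1/n is above the triangle threshold p ~ 1/n. Asymptotically E[X] ~ (c³/6)·n^{3(1−α)} = (4³/6)·n^{1} → ∞; triangles are abundant w.h.p.

E[X] ≈ 640.3386; in regime p = Θ(1/n^{2/3}) E[X] diverges (above the triangle threshold p ~ 1/n).


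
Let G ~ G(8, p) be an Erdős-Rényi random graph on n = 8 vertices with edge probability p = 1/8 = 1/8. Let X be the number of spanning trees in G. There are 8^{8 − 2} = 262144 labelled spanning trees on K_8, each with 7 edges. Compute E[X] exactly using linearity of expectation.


K_8 has 8^{8 − 2} = 262144 labelled spanning trees.
For each such spanning tree H, let X_H = 1 if all 7 edges of H are present in G. Then P[X_H = 1] = p^{7} = (1/8)^{7} = 1/2097152.
Summing the indicators: E[X] = Σ_H E[X_H] = 262144 · p^{7} = 262144 · 1/2097152 = 1/8.
Numerically: E[X] ≈ 0.125.

E[X] = 262144 · (1/8)^{7} = 1/8 ≈ 0.125.


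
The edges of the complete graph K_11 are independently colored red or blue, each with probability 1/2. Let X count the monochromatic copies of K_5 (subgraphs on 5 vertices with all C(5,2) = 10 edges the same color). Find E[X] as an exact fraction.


Let X = Σ_S X_S over the C(11, 5) = 462 subsets S of size 5, where X_S = 1 if the K_5 on S is monochromatic.
For a fixed S, the K_5 on S has C(5, 2) = 10 edges. P[all 10 edges red] = (1/2)^10, and likewise for blue, so P[monochromatic] = 2·(1/2)^10 = 2^{1 − 10} = 1/512.
Summing: E[X] = C(11, 5) · 2^{1 − 10} = 462 · 1/512 = 231/256.
Numerically: E[X] ≈ 0.90234.

E[X] = C(11,5)·2^(1−C(5,2)) = 231/256 ≈ 0.90234.


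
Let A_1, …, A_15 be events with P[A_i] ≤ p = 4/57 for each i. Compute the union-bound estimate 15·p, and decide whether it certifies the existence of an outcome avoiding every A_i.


Union bound: P[∪_{i=1}^{15} A_i] ≤ Σ_i P[A_i] ≤ 15·p = 15·(4/57) = 20/19.
Numerically: 20/19 ≈ 1.0526.
Is 20/19 < 1? NO.
Since the bound 20/19 is ≥ 1, the union bound is uninformative here; it does NOT by itself certify existence.

15·p = 20/19 ≈ 1.0526; existence NOT certified by the union bound.


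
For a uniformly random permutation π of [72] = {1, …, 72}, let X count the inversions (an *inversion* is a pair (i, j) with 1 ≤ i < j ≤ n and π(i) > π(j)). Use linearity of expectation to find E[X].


Write X = Σ X_I over the C(72, 2) = 2556 pairs i < j, with X_I the indicator of one inversion.
There are 2556 indicators.
For each fixed pair i < j, the values π(i) and π(j) are two distinct elements of {1, …, 72} in uniformly random order; by symmetry P[π(i) > π(j)] = 1/2.
By linearity: E[X] = 2556 · (1/2) = C(72, 2) · (1/2) = 2556/2 = 1278 ≈ 1278.0000.

E[X] = 1278 = 1278.0000.


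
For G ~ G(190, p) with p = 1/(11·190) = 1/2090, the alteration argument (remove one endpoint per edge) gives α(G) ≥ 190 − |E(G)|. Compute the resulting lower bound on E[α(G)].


E[|E(G)|] = C(190, 2)·p = 17955 · (1/2090) = 189/22.
E[α(G)] ≥ n − E[|E(G)|] = 190 − 189/22 = 3991/22.
Numerically: ≈ 181.4091.
(This is only a lower bound; the true E[α(G)] may be larger.)

E[α(G)] ≥ 3991/22 ≈ 181.4091.


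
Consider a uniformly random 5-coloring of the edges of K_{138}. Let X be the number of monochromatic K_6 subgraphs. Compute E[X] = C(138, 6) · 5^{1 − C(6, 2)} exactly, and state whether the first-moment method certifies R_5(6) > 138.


E[X] = C(138, 6) · 5^{1 − 15} = 8592039666 · 5^{−14} = 8592039666/6103515625.
As a reduced fraction: E[X] = 8592039666/6103515625 ≈ 1.408.
Is E[X] < 1? NO.
Since E[X] ≥ 1, the first-moment bound is inconclusive at n = 138; it does NOT by itself certify R_5(6) > 138.

E[X] = 8592039666/6103515625 ≈ 1.408; E[X] ≥ 1; first-moment method inconclusive here.


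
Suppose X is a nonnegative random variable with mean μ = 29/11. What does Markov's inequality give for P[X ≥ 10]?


μ = E[X] = 29/11, a = 10.
Markov: P[X ≥ 10] ≤ μ/a = (29/11)/10 = 29/110.
Numerically: ≈ 0.264.
(Since a = 10 > μ = 2.636, the bound 29/110 is < 1 and informative.)

P[X ≥ 10] ≤ 29/110 ≈ 0.264.


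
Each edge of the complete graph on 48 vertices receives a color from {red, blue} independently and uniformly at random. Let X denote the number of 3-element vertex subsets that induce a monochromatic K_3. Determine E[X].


Let X = Σ_S X_S over the C(48, 3) = 17296 subsets S of size 3, where X_S = 1 if the K_3 on S is monochromatic.
For a fixed S, the K_3 on S has C(3, 2) = 3 edges. P[all 3 edges red] = (1/2)^3, and likewise for blue, so P[monochromatic] = 2·(1/2)^3 = 2^{1 − 3} = 1/4.
By linearity of expectation: E[X] = C(48, 3) · 2^{1 − 3} = 17296 · 1/4 = 4324.
Numerically: E[X] ≈ 4324.000.

E[X] = C(48,3)·2^(1−C(3,2)) = 4324 ≈ 4324.000.


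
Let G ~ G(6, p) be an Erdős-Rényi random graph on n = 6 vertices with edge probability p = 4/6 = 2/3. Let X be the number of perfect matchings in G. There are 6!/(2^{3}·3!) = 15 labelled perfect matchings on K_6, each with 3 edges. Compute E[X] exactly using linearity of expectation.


K_6 has 6!/(2^{3}·3!) = 15 labelled perfect matchings.
For each such perfect matching H, let X_H = 1 if all 3 edges of H are present in G. Then P[X_H = 1] = p^{3} = (2/3)^{3} = 8/27.
By linearity: E[X] = Σ_H E[X_H] = 15 · p^{3} = 15 · 8/27 = 40/9.
Numerically: E[X] ≈ 4.4444.

E[X] = 15 · (2/3)^{3} = 40/9 ≈ 4.4444.


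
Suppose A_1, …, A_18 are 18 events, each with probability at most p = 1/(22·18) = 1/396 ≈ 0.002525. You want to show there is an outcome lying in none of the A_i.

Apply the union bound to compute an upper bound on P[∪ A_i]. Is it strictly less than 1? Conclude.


Union bound: P[∪_{i=1}^{18} A_i] ≤ Σ_i P[A_i] ≤ 18·p = 18·(1/396) = 1/22.
Numerically: 1/22 ≈ 0.045455.
Is 1/22 < 1? YES.
Since P[∪ A_i] ≤ 1/22 < 1, the complement has P[∩ A_i^c] ≥ 1 − 1/22 = 21/22 > 0, so some outcome avoids every A_i.

18·p = 1/22 ≈ 0.045455; existence CERTIFIED by the union bound.


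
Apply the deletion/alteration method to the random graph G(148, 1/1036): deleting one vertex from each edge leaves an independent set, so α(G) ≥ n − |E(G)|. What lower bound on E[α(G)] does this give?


E[|E(G)|] = C(148, 2)·p = 10878 · (1/1036) = 21/2.
E[α(G)] ≥ n − E[|E(G)|] = 148 − 21/2 = 275/2.
Numerically: ≈ 137.50000.
(This is only a lower bound; the true E[α(G)] may be larger.)

E[α(G)] ≥ 275/2 ≈ 137.50000.


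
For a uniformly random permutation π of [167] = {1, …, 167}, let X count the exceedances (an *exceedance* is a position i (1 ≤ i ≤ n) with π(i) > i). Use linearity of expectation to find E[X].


Write X = Σ_{i=1}^{167} X_i, where X_i = 1_{π(i) > i}.
For each fixed i, π(i) is uniform over {1, …, 167} (marginal of a uniform permutation), so P[π(i) > i] = (n − i)/n. Summing: Σ_{i=1}^{167} (n − i)/n = (0 + 1 + … + 166)/167 = 167(167 − 1)/(2·167) = (167 − 1)/2.
Hence E[X] = Σ_{i=1}^{167} (167 − i)/167 = 83 ≈ 83.00000.

E[X] = 83 = 83.00000.


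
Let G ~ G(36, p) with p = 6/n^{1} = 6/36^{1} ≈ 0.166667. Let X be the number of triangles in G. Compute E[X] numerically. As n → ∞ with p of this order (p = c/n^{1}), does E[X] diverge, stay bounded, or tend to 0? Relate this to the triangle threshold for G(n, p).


Number of potential triangles: C(36, 3) = 7140.
Each occurs with probability p³ ≈ (0.166667)³ ≈ 4.62962963e-03.
By linearity: E[X] = C(36, 3)·p³ ≈ 7140 · 4.62962963e-03 ≈ 33.055556.
Here α = 1, so p = 6/n is exactly at the triangle threshold p ~ 1/n. Asymptotically E[X] → c³/6 = 6³/6 = 36 ≈ 36.000000, a bounded constant. In this regime the triangle count is asymptotically Poisson(c³/6).

E[X] ≈ 33.055556; in regime p = Θ(1/n^{1}) E[X] stays bounded (at the triangle threshold p ~ 1/n).


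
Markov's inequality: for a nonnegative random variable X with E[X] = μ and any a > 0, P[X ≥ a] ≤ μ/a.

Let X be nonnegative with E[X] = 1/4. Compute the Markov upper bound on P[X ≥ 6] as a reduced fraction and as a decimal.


μ = E[X] = 1/4, a = 6.
Markov: P[X ≥ 6] ≤ μ/a = (1/4)/6 = 1/24.
Numerically: ≈ 0.041667.
(Since a = 6 > μ = 0.250000, the bound 1/24 is < 1 and informative.)

P[X ≥ 6] ≤ 1/24 ≈ 0.041667.


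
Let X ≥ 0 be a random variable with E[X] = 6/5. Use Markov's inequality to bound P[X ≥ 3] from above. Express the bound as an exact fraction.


μ = E[X] = 6/5, a = 3.
Markov: P[X ≥ 3] ≤ μ/a = (6/5)/3 = 2/5.
Numerically: ≈ 0.40000.
(Since a = 3 > μ = 1.20000, the bound 2/5 is < 1 and informative.)

P[X ≥ 3] ≤ 2/5 ≈ 0.40000.


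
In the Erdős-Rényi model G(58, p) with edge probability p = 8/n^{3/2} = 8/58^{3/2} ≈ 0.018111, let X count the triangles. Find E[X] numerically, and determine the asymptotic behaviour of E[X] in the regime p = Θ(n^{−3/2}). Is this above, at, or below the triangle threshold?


Number of potential triangles: C(58, 3) = 30856.
Each occurs with probability p³ ≈ (0.018111)³ ≈ 5.9407871e-06.
By linearity: E[X] = C(58, 3)·p³ ≈ 30856 · 5.9407871e-06 ≈ 0.18331.
Since α = 3/2 > 1, p = c/n^{3/2} = o(1/n) is below the triangle threshold p ~ 1/n. Asymptotically E[X] ~ (c³/6)·n^{3(1−α)} = (8³/6)·n^{-1.5} → 0, so by Markov's inequality G has no triangles w.h.p.

E[X] ≈ 0.18331; in regime p = Θ(1/n^{3/2}) E[X] tends to 0 (below the triangle threshold p ~ 1/n).


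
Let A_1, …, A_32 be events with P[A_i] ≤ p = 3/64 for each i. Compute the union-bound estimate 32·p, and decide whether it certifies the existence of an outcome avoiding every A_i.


Union bound: P[∪_{i=1}^{32} A_i] ≤ Σ_i P[A_i] ≤ 32·p = 32·(3/64) = 3/2.
Numerically: 3/2 ≈ 1.5000000.
Is 3/2 < 1? NO.
Since the bound 3/2 is ≥ 1, the union bound is uninformative here; it does NOT by itself certify existence.

32·p = 3/2 ≈ 1.5000000; existence NOT certified by the union bound.


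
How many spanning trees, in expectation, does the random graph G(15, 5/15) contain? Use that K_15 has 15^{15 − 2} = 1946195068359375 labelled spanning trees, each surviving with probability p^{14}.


K_15 has 15^{15 − 2} = 1946195068359375 labelled spanning trees.
For each such spanning tree H, let X_H = 1 if all 14 edges of H are present in G. Then P[X_H = 1] = p^{14} = (1/3)^{14} = 1/4782969.
By linearity: E[X] = Σ_H E[X_H] = 1946195068359375 · p^{14} = 1946195068359375 · 1/4782969 = 1220703125/3.
Numerically: E[X] ≈ 4.069e+08.

E[X] = 1946195068359375 · (1/3)^{14} = 1220703125/3 ≈ 4.069e+08.


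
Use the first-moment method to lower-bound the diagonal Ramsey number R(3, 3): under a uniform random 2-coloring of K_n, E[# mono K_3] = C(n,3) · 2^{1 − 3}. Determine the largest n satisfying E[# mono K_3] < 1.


We need C(n, 3) · 2^{1 − 3} < 1, i.e. C(n, 3) < 2^{3 − 1} = 4.
Check values of n near the boundary:
  n = 3: C(3, 3) = 1; 1 < 4? YES
  n = 4: C(4, 3) = 4; 4 < 4? NO
The largest n with C(n, 3) < 4 is n = 3 (where E[X] = 1/4 ≈ 0.2500000). Hence R(3, 3) > 3, i.e. R(3, 3) ≥ 4.

Largest n = 3; hence R(3, 3) > 3.


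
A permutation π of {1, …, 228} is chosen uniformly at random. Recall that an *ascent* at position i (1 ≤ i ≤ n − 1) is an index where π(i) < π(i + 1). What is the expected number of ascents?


Write X = Σ X_I over i = 1, …, 227, with X_I the indicator of one ascent.
There are 227 indicators.
For each fixed i, the pair (π(i), π(i+1)) is a uniformly random ordered pair of distinct values from {1, …, 228}; by symmetry P[π(i) < π(i+1)] = 1/2.
By linearity: E[X] = 227 · (1/2) = (228 − 1) · (1/2) = 227/2 ≈ 113.50000.

E[X] = 227/2 = 113.50000.


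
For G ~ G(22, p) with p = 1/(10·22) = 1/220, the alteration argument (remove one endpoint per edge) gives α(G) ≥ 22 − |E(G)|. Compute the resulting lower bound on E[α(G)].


E[|E(G)|] = C(22, 2)·p = 231 · (1/220) = 21/20.
E[α(G)] ≥ n − E[|E(G)|] = 22 − 21/20 = 419/20.
Numerically: ≈ 20.950000.
(This is only a lower bound; the true E[α(G)] may be larger.)

E[α(G)] ≥ 419/20 ≈ 20.950000.


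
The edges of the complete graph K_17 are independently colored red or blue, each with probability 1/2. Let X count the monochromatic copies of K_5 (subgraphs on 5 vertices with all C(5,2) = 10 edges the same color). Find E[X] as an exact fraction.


Let X = Σ_S X_S over the C(17, 5) = 6188 subsets S of size 5, where X_S = 1 if the K_5 on S is monochromatic.
For a fixed S, the K_5 on S has C(5, 2) = 10 edges. P[all 10 edges red] = (1/2)^10, and likewise for blue, so P[monochromatic] = 2·(1/2)^10 = 2^{1 − 10} = 1/512.
Summing: E[X] = C(17, 5) · 2^{1 − 10} = 6188 · 1/512 = 1547/128.
Numerically: E[X] ≈ 12.08594.

E[X] = C(17,5)·2^(1−C(5,2)) = 1547/128 ≈ 12.08594.


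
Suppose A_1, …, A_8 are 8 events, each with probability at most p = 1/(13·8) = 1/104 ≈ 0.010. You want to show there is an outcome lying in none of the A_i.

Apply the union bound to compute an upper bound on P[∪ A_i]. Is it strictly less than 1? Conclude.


Union bound: P[∪_{i=1}^{8} A_i] ≤ Σ_i P[A_i] ≤ 8·p = 8·(1/104) = 1/13.
Numerically: 1/13 ≈ 0.077.
Is 1/13 < 1? YES.
Since P[∪ A_i] ≤ 1/13 < 1, the complement has P[∩ A_i^c] ≥ 1 − 1/13 = 12/13 > 0, so some outcome avoids every A_i.

8·p = 1/13 ≈ 0.077; existence CERTIFIED by the union bound.


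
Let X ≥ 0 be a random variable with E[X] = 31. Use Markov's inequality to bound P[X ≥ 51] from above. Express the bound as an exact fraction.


μ = E[X] = 31, a = 51.
Markov: P[X ≥ 51] ≤ μ/a = (31)/51 = 31/51.
Numerically: ≈ 0.607843.
(Since a = 51 > μ = 31.000000, the bound 31/51 is < 1 and informative.)

P[X ≥ 51] ≤ 31/51 ≈ 0.607843.


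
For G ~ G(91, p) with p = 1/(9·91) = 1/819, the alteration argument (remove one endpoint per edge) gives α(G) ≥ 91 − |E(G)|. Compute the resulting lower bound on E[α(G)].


E[|E(G)|] = C(91, 2)·p = 4095 · (1/819) = 5.
E[α(G)] ≥ n − E[|E(G)|] = 91 − 5 = 86.
Numerically: ≈ 86.0000.
(This is only a lower bound; the true E[α(G)] may be larger.)

E[α(G)] ≥ 86 ≈ 86.0000.


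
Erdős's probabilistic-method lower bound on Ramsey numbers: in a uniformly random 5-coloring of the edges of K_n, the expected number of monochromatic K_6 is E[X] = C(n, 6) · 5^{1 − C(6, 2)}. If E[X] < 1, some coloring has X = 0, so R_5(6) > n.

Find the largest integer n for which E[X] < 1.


We need C(n, 6) · 5^{1 − 15} < 1, i.e. C(n, 6) < 5^{15 − 1} = 6103515625.
Check values of n near the boundary:
  n = 124: C(124, 6) = 4465475476; 4465475476 < 6103515625? YES
  n = 125: C(125, 6) = 4690625500; 4690625500 < 6103515625? YES
  n = 126: C(126, 6) = 4925156775; 4925156775 < 6103515625? YES
  n = 127: C(127, 6) = 5169379425; 5169379425 < 6103515625? YES
  n = 128: C(128, 6) = 5423611200; 5423611200 < 6103515625? YES
  n = 129: C(129, 6) = 5688177600; 5688177600 < 6103515625? YES
  n = 130: C(130, 6) = 5963412000; 5963412000 < 6103515625? YES
  n = 131: C(131, 6) = 6249655776; 6249655776 < 6103515625? NO
  n = 132: C(132, 6) = 6547258432; 6547258432 < 6103515625? NO
  n = 133: C(133, 6) = 6856577728; 6856577728 < 6103515625? NO
The largest n with C(n, 6) < 6103515625 is n = 130 (where E[X] = 47707296/48828125 ≈ 0.977). Hence R_5(6) > 130, i.e. R_5(6) ≥ 131.

Largest n = 130; hence R_5(6) > 130.


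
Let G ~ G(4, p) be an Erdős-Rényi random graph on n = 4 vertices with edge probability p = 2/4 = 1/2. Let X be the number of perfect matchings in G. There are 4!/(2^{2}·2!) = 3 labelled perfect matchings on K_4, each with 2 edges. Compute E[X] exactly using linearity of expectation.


K_4 has 4!/(2^{2}·2!) = 3 labelled perfect matchings.
For each such perfect matching H, let X_H = 1 if all 2 edges of H are present in G. Then P[X_H = 1] = p^{2} = (1/2)^{2} = 1/4.
Summing the indicators: E[X] = Σ_H E[X_H] = 3 · p^{2} = 3 · 1/4 = 3/4.
Numerically: E[X] ≈ 0.75.

E[X] = 3 · (1/2)^{2} = 3/4 ≈ 0.75.


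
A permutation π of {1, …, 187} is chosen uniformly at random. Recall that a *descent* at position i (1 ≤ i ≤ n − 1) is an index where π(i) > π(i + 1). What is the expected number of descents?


Write X = Σ X_I over i = 1, …, 186, with X_I the indicator of one descent.
There are 186 indicators.
For each fixed i, the pair (π(i), π(i+1)) is a uniformly random ordered pair of distinct values from {1, …, 187}; by symmetry P[π(i) > π(i+1)] = 1/2.
By linearity: E[X] = 186 · (1/2) = (187 − 1) · (1/2) = 93 ≈ 93.0000.

E[X] = 93 = 93.0000.


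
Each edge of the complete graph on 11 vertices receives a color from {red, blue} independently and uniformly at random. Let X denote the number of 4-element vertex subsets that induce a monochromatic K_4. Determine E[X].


Let X = Σ_S X_S over the C(11, 4) = 330 subsets S of size 4, where X_S = 1 if the K_4 on S is monochromatic.
For a fixed S, the K_4 on S has C(4, 2) = 6 edges. P[all 6 edges red] = (1/2)^6, and likewise for blue, so P[monochromatic] = 2·(1/2)^6 = 2^{1 − 6} = 1/32.
Summing: E[X] = C(11, 4) · 2^{1 − 6} = 330 · 1/32 = 165/16.
Numerically: E[X] ≈ 10.312.

E[X] = C(11,4)·2^(1−C(4,2)) = 165/16 ≈ 10.312.
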